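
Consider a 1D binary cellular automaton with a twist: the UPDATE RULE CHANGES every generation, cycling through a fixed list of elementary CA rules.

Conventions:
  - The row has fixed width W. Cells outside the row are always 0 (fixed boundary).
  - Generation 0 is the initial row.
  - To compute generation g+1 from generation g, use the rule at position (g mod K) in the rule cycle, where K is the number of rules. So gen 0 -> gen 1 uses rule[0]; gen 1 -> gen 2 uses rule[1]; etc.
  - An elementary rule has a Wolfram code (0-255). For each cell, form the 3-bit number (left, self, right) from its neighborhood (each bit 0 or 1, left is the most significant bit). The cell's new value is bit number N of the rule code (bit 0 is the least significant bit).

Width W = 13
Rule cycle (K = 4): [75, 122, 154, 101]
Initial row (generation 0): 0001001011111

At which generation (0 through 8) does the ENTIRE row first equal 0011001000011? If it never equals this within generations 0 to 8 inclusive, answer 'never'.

Gen 0: 0001001011111
Gen 1 (rule 75): 1110010010001
Gen 2 (rule 122): 1011101101010
Gen 3 (rule 154): 0011001000001
Gen 4 (rule 101): 1001001011101
Gen 5 (rule 75): 0010010010100
Gen 6 (rule 122): 0101101101010
Gen 7 (rule 154): 1001001000001
Gen 8 (rule 101): 1001001011101

Answer: never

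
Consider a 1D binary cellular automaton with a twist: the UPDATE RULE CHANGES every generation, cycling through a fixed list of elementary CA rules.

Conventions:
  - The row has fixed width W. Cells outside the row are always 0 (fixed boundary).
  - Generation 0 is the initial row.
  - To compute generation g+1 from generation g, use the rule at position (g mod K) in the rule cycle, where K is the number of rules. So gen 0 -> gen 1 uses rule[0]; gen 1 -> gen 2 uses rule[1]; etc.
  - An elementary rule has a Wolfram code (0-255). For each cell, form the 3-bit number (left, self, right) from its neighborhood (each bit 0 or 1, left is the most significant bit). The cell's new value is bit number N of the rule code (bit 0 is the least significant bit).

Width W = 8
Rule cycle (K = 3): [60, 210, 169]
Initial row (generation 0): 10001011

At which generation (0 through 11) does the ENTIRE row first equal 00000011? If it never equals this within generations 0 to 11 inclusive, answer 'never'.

Gen 0: 10001011
Gen 1 (rule 60): 11001110
Gen 2 (rule 210): 01110111
Gen 3 (rule 169): 01101110
Gen 4 (rule 60): 01011001
Gen 5 (rule 210): 10001110
Gen 6 (rule 169): 00101100
Gen 7 (rule 60): 00111010
Gen 8 (rule 210): 01011001
Gen 9 (rule 169): 00110000
Gen 10 (rule 60): 00101000
Gen 11 (rule 210): 01000100

Answer: never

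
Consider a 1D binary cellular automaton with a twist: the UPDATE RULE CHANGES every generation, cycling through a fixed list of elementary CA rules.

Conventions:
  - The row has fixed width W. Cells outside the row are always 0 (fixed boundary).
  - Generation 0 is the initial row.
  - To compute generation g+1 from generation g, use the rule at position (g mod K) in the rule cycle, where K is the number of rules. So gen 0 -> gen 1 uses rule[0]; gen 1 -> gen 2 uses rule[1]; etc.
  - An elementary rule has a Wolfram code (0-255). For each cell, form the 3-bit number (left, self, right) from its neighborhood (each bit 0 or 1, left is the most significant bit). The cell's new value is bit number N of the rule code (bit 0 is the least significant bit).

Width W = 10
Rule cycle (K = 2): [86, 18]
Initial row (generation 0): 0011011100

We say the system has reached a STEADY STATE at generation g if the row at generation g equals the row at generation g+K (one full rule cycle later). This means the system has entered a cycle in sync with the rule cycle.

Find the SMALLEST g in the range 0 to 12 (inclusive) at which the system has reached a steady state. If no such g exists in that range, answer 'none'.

Gen 0: 0011011100
Gen 1 (rule 86): 0101000110
Gen 2 (rule 18): 1000101001
Gen 3 (rule 86): 1101101111
Gen 4 (rule 18): 0000000000
Gen 5 (rule 86): 0000000000
Gen 6 (rule 18): 0000000000
Gen 7 (rule 86): 0000000000
Gen 8 (rule 18): 0000000000
Gen 9 (rule 86): 0000000000
Gen 10 (rule 18): 0000000000
Gen 11 (rule 86): 0000000000
Gen 12 (rule 18): 0000000000
Gen 13 (rule 86): 0000000000
Gen 14 (rule 18): 0000000000

Answer: 4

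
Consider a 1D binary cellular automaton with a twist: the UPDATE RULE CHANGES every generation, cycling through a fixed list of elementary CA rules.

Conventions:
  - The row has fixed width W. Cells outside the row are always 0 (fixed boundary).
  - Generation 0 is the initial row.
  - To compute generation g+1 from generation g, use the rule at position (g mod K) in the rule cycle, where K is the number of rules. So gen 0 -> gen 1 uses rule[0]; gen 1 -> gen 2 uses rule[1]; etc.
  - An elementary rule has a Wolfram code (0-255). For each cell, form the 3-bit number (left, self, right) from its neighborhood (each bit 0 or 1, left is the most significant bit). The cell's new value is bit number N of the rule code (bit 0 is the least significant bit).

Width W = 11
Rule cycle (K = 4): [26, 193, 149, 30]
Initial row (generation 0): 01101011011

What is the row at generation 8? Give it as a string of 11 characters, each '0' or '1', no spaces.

Answer: 10100001111

Derivation:
Gen 0: 01101011011
Gen 1 (rule 26): 11000010010
Gen 2 (rule 193): 01011000000
Gen 3 (rule 149): 01000111111
Gen 4 (rule 30): 11101100000
Gen 5 (rule 26): 10001010000
Gen 6 (rule 193): 00100000111
Gen 7 (rule 149): 10111110010
Gen 8 (rule 30): 10100001111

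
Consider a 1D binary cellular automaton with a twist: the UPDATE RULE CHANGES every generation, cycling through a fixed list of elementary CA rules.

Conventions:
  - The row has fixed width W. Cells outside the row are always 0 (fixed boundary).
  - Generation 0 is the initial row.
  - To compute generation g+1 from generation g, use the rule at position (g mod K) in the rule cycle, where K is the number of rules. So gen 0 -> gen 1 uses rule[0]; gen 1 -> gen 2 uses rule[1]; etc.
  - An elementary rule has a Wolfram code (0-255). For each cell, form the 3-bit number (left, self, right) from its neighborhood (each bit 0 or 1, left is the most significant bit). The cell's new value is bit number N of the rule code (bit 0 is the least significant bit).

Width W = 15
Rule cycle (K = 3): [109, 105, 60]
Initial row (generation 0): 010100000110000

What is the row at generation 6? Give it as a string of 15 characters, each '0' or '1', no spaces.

Gen 0: 010100000110000
Gen 1 (rule 109): 011101110110111
Gen 2 (rule 105): 010111011111101
Gen 3 (rule 60): 011100110000011
Gen 4 (rule 109): 010100110111011
Gen 5 (rule 105): 001000111101111
Gen 6 (rule 60): 001100100011000

Answer: 001100100011000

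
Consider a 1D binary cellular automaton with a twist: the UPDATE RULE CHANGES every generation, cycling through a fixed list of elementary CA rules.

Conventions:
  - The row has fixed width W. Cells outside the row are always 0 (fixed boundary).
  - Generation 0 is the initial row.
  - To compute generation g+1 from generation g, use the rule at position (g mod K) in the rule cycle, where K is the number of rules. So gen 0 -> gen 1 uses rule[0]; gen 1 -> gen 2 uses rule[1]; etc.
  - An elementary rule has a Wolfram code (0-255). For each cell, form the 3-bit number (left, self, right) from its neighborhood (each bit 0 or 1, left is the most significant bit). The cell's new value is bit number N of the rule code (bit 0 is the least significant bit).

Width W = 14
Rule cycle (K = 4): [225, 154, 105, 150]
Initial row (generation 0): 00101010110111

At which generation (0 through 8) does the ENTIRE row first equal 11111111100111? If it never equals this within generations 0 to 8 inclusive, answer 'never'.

Answer: never

Derivation:
Gen 0: 00101010110111
Gen 1 (rule 225): 10010101011011
Gen 2 (rule 154): 01100000010010
Gen 3 (rule 105): 01101111000000
Gen 4 (rule 150): 10000110100000
Gen 5 (rule 225): 00110011001111
Gen 6 (rule 154): 01101110111110
Gen 7 (rule 105): 01111011100010
Gen 8 (rule 150): 10110001010111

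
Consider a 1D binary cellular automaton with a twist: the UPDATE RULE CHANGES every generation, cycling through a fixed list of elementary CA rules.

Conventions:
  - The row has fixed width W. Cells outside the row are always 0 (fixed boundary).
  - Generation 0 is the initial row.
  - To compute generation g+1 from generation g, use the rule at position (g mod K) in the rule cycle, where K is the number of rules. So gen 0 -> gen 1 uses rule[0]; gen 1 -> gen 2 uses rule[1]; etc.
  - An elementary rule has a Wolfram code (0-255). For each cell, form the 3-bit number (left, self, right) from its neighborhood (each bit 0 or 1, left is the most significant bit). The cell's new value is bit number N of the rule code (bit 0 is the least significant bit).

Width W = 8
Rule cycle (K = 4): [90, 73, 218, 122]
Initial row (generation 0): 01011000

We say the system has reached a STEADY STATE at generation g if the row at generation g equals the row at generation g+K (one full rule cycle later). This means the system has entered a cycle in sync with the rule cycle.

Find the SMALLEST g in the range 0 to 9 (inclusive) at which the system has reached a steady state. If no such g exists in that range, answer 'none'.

Gen 0: 01011000
Gen 1 (rule 90): 10011100
Gen 2 (rule 73): 00010101
Gen 3 (rule 218): 00100000
Gen 4 (rule 122): 01010000
Gen 5 (rule 90): 10001000
Gen 6 (rule 73): 00100011
Gen 7 (rule 218): 01010111
Gen 8 (rule 122): 10101101
Gen 9 (rule 90): 00001100
Gen 10 (rule 73): 11101101
Gen 11 (rule 218): 11101100
Gen 12 (rule 122): 10111110
Gen 13 (rule 90): 00100011

Answer: none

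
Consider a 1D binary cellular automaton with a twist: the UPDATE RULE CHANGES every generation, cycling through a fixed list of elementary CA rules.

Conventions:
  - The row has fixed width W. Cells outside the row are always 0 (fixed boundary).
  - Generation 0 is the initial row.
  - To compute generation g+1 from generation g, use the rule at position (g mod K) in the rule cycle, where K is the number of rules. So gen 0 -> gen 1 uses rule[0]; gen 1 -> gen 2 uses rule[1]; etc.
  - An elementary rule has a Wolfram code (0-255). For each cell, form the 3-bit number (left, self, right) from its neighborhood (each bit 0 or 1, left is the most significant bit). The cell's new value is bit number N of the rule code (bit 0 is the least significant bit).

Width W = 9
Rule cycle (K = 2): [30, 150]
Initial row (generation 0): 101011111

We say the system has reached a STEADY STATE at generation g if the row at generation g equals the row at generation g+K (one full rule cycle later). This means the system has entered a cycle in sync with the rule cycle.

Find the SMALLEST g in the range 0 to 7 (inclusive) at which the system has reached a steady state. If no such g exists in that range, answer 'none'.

Gen 0: 101011111
Gen 1 (rule 30): 101010000
Gen 2 (rule 150): 101011000
Gen 3 (rule 30): 101010100
Gen 4 (rule 150): 101010110
Gen 5 (rule 30): 101010101
Gen 6 (rule 150): 101010101
Gen 7 (rule 30): 101010101
Gen 8 (rule 150): 101010101
Gen 9 (rule 30): 101010101

Answer: 5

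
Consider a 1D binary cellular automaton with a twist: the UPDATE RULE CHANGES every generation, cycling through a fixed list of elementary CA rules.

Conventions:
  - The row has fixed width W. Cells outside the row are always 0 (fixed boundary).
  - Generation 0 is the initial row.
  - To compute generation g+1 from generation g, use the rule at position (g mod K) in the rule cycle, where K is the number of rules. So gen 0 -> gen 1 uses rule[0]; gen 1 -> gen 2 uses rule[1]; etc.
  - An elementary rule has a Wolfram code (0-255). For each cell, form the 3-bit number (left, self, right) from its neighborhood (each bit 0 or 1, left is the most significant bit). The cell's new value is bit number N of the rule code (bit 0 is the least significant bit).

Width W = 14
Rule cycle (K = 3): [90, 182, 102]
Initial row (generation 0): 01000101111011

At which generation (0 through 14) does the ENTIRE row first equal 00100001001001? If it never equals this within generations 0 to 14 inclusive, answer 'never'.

Gen 0: 01000101111011
Gen 1 (rule 90): 10101001001011
Gen 2 (rule 182): 11111111111100
Gen 3 (rule 102): 00000000000100
Gen 4 (rule 90): 00000000001010
Gen 5 (rule 182): 00000000011111
Gen 6 (rule 102): 00000000100001
Gen 7 (rule 90): 00000001010010
Gen 8 (rule 182): 00000011111111
Gen 9 (rule 102): 00000100000001
Gen 10 (rule 90): 00001010000010
Gen 11 (rule 182): 00011111000111
Gen 12 (rule 102): 00100001001001
Gen 13 (rule 90): 01010010110110
Gen 14 (rule 182): 11111111001001

Answer: 12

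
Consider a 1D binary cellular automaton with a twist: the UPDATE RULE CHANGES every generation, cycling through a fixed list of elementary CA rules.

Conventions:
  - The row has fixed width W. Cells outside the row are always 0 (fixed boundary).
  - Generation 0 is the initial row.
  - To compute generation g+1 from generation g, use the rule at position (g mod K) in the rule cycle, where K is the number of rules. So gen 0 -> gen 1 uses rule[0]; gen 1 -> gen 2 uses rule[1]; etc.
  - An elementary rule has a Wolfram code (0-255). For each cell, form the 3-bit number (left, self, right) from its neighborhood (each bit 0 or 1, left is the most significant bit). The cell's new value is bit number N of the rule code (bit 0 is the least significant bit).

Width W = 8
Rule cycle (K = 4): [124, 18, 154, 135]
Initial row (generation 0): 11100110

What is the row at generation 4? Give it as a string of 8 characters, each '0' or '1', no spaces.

Answer: 11111111

Derivation:
Gen 0: 11100110
Gen 1 (rule 124): 10110111
Gen 2 (rule 18): 00000000
Gen 3 (rule 154): 00000000
Gen 4 (rule 135): 11111111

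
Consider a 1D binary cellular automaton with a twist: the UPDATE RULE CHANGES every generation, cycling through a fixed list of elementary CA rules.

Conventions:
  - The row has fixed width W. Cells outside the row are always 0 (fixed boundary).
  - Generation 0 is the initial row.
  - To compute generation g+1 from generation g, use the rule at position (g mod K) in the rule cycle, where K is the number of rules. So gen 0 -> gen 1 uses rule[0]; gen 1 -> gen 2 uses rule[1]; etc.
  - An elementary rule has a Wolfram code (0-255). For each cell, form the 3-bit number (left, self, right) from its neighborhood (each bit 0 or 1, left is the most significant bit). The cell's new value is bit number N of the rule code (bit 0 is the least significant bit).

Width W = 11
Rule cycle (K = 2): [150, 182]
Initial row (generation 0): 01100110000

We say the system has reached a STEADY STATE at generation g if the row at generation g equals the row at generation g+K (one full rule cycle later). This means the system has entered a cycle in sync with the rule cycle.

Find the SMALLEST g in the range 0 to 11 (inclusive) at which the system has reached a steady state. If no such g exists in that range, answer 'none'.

Gen 0: 01100110000
Gen 1 (rule 150): 10011001000
Gen 2 (rule 182): 11100111100
Gen 3 (rule 150): 01011011010
Gen 4 (rule 182): 11100100111
Gen 5 (rule 150): 01011111010
Gen 6 (rule 182): 11101110111
Gen 7 (rule 150): 01000100010
Gen 8 (rule 182): 11101110111
Gen 9 (rule 150): 01000100010
Gen 10 (rule 182): 11101110111
Gen 11 (rule 150): 01000100010
Gen 12 (rule 182): 11101110111
Gen 13 (rule 150): 01000100010

Answer: 6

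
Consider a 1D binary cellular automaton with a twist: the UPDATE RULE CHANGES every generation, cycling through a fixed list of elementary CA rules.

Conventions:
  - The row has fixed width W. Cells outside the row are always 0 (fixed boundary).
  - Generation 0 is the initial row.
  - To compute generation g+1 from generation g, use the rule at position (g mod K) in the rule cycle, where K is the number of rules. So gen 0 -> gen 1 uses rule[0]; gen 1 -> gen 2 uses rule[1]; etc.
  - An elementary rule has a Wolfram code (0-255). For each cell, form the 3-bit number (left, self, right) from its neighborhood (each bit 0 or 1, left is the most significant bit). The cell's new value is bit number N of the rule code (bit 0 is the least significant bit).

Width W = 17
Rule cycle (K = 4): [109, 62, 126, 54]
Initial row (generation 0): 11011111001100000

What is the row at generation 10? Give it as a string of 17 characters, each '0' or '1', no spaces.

Answer: 10001100000000110

Derivation:
Gen 0: 11011111001100000
Gen 1 (rule 109): 11110001001101111
Gen 2 (rule 62): 10001011111011000
Gen 3 (rule 126): 11011110001111100
Gen 4 (rule 54): 00100001010000010
Gen 5 (rule 109): 10101101110111010
Gen 6 (rule 62): 11111011001100111
Gen 7 (rule 126): 10001111111111101
Gen 8 (rule 54): 11010000000000011
Gen 9 (rule 109): 11110111111111011
Gen 10 (rule 62): 10001100000000110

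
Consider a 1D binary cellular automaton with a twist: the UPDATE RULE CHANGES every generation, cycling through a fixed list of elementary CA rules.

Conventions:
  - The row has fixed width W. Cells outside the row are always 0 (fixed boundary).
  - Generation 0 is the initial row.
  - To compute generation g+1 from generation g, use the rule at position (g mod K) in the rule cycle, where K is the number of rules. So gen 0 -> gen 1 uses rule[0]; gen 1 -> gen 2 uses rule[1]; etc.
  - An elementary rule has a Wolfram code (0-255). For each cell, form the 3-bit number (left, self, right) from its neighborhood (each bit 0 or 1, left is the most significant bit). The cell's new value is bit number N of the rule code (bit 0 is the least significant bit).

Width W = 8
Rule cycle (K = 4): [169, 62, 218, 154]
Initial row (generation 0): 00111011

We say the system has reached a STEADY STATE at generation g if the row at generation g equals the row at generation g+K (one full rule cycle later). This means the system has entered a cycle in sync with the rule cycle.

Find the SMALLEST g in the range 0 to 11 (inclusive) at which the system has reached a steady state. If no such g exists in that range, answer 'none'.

Gen 0: 00111011
Gen 1 (rule 169): 10110110
Gen 2 (rule 62): 11101101
Gen 3 (rule 218): 11101100
Gen 4 (rule 154): 11001010
Gen 5 (rule 169): 10000100
Gen 6 (rule 62): 11001110
Gen 7 (rule 218): 11111111
Gen 8 (rule 154): 11111110
Gen 9 (rule 169): 11111100
Gen 10 (rule 62): 10000010
Gen 11 (rule 218): 01000101
Gen 12 (rule 154): 10101000
Gen 13 (rule 169): 01010011
Gen 14 (rule 62): 11111110
Gen 15 (rule 218): 11111111

Answer: none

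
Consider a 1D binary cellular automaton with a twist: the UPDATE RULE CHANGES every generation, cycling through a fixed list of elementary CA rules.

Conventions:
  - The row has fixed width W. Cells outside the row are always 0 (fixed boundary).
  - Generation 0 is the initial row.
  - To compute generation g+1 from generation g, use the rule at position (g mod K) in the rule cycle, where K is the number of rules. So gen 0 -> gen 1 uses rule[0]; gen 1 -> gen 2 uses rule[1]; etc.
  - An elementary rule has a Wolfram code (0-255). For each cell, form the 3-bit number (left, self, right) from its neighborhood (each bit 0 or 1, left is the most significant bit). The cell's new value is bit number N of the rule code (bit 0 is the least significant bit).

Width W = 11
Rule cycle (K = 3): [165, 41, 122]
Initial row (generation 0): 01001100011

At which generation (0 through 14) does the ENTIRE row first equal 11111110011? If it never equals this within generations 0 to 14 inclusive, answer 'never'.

Gen 0: 01001100011
Gen 1 (rule 165): 01000001000
Gen 2 (rule 41): 00011100011
Gen 3 (rule 122): 00110110111
Gen 4 (rule 165): 10001001010
Gen 5 (rule 41): 00100000100
Gen 6 (rule 122): 01010001010
Gen 7 (rule 165): 01110101110
Gen 8 (rule 41): 01001011000
Gen 9 (rule 122): 10110111100
Gen 10 (rule 165): 11001011001
Gen 11 (rule 41): 10000110000
Gen 12 (rule 122): 01001111000
Gen 13 (rule 165): 01000110011
Gen 14 (rule 41): 00010100010

Answer: never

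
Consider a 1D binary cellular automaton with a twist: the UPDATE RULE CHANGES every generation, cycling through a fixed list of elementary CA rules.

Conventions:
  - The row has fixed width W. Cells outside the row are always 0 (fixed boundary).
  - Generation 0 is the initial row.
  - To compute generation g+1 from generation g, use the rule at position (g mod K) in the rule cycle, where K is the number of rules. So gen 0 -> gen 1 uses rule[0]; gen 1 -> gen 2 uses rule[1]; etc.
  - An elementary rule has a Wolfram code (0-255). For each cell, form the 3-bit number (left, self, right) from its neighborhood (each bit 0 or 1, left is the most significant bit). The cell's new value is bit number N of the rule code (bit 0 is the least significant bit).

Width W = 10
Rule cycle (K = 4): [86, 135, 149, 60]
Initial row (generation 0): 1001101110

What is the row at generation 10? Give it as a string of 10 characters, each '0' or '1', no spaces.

Gen 0: 1001101110
Gen 1 (rule 86): 1110100011
Gen 2 (rule 135): 0100101100
Gen 3 (rule 149): 0110100011
Gen 4 (rule 60): 0101110010
Gen 5 (rule 86): 1100011111
Gen 6 (rule 135): 0001101110
Gen 7 (rule 149): 1100000101
Gen 8 (rule 60): 1010000111
Gen 9 (rule 86): 1011001001
Gen 10 (rule 135): 1000011011

Answer: 1000011011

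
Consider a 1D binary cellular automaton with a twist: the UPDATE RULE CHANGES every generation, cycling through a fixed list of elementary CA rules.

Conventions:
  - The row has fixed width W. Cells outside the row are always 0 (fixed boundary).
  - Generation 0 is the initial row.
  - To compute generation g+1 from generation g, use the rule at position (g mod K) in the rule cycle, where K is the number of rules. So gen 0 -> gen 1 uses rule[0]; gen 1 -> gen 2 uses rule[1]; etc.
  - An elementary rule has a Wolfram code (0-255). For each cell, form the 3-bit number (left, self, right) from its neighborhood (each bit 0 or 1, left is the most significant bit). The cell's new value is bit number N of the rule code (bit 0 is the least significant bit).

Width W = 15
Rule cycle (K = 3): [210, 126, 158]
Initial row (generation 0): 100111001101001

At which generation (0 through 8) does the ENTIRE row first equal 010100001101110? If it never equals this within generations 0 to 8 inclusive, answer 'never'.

Answer: never

Derivation:
Gen 0: 100111001101001
Gen 1 (rule 210): 011011110100110
Gen 2 (rule 126): 111110011111111
Gen 3 (rule 158): 111101111111110
Gen 4 (rule 210): 011100111111111
Gen 5 (rule 126): 110111100000001
Gen 6 (rule 158): 100111010000011
Gen 7 (rule 210): 011011001000101
Gen 8 (rule 126): 111111111101111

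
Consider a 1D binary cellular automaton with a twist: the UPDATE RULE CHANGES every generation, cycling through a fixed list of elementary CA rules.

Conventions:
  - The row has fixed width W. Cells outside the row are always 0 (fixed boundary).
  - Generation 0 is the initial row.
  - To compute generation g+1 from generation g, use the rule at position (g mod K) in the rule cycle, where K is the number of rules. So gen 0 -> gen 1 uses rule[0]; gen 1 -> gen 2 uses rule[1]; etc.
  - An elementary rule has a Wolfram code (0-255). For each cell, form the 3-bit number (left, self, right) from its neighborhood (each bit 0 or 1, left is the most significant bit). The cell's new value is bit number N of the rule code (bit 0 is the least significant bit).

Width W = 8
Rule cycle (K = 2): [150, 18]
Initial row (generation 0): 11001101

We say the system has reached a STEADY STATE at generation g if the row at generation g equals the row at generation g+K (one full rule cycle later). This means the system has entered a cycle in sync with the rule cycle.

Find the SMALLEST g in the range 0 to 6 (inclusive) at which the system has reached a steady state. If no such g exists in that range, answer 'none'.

Answer: 4

Derivation:
Gen 0: 11001101
Gen 1 (rule 150): 00110001
Gen 2 (rule 18): 01001010
Gen 3 (rule 150): 11111011
Gen 4 (rule 18): 00000000
Gen 5 (rule 150): 00000000
Gen 6 (rule 18): 00000000
Gen 7 (rule 150): 00000000
Gen 8 (rule 18): 00000000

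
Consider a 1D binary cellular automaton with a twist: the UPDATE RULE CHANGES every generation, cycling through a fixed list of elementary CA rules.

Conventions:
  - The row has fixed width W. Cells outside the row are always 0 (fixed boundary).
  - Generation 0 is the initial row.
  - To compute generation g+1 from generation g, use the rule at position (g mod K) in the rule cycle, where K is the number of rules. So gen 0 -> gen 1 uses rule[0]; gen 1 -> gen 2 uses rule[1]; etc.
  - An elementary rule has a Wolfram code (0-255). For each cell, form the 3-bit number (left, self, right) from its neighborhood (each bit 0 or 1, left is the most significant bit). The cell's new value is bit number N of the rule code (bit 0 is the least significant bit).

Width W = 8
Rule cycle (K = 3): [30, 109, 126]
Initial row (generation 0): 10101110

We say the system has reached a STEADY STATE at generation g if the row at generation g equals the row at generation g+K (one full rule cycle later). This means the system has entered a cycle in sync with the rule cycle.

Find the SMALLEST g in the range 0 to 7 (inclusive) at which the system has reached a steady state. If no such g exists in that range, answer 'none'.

Gen 0: 10101110
Gen 1 (rule 30): 10101001
Gen 2 (rule 109): 11111001
Gen 3 (rule 126): 10001111
Gen 4 (rule 30): 11011000
Gen 5 (rule 109): 11111011
Gen 6 (rule 126): 10001111
Gen 7 (rule 30): 11011000
Gen 8 (rule 109): 11111011
Gen 9 (rule 126): 10001111
Gen 10 (rule 30): 11011000

Answer: 3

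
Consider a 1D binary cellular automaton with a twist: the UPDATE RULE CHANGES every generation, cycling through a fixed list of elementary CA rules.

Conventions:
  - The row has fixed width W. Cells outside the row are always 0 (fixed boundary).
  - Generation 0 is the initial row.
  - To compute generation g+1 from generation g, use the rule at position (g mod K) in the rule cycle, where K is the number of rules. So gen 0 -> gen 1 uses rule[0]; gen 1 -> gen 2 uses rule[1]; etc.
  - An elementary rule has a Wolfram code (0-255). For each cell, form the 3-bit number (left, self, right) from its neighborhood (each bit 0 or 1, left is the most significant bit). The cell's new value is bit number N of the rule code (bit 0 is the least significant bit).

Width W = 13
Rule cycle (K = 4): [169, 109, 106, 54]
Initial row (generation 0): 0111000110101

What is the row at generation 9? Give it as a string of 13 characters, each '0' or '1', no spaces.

Answer: 1110100101110

Derivation:
Gen 0: 0111000110101
Gen 1 (rule 169): 0110010101010
Gen 2 (rule 109): 0110011111110
Gen 3 (rule 106): 1110110000010
Gen 4 (rule 54): 0001001000111
Gen 5 (rule 169): 1100000010110
Gen 6 (rule 109): 1101111011110
Gen 7 (rule 106): 1111001110010
Gen 8 (rule 54): 0000110001111
Gen 9 (rule 169): 1110100101110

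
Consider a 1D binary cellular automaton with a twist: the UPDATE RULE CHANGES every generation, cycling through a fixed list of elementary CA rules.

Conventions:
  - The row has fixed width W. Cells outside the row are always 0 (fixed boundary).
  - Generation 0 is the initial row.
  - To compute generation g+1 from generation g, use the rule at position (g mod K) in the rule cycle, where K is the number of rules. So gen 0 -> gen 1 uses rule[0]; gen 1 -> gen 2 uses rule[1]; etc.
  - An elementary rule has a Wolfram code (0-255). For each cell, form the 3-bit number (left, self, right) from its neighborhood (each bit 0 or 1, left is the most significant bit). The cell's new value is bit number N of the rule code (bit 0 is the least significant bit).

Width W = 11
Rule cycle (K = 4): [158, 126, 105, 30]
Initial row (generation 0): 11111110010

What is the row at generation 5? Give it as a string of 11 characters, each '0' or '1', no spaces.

Answer: 11011101010

Derivation:
Gen 0: 11111110010
Gen 1 (rule 158): 11111101111
Gen 2 (rule 126): 10000111001
Gen 3 (rule 105): 00110101000
Gen 4 (rule 30): 01100101100
Gen 5 (rule 158): 11011101010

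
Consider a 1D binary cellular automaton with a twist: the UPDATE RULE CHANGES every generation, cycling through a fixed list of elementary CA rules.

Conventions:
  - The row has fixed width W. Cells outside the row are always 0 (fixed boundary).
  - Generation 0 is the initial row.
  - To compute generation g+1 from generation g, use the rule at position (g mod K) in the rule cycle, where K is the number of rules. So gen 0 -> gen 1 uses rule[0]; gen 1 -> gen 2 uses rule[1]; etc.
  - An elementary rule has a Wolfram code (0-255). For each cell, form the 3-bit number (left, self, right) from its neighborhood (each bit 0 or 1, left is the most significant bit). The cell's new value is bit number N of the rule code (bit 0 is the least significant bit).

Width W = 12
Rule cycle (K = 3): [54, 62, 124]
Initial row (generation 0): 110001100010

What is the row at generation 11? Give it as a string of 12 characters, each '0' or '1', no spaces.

Answer: 100111110100

Derivation:
Gen 0: 110001100010
Gen 1 (rule 54): 001010010111
Gen 2 (rule 62): 011111111100
Gen 3 (rule 124): 010000000110
Gen 4 (rule 54): 111000001001
Gen 5 (rule 62): 100100011111
Gen 6 (rule 124): 110110010001
Gen 7 (rule 54): 001001111011
Gen 8 (rule 62): 011111000110
Gen 9 (rule 124): 010001100111
Gen 10 (rule 54): 111010011000
Gen 11 (rule 62): 100111110100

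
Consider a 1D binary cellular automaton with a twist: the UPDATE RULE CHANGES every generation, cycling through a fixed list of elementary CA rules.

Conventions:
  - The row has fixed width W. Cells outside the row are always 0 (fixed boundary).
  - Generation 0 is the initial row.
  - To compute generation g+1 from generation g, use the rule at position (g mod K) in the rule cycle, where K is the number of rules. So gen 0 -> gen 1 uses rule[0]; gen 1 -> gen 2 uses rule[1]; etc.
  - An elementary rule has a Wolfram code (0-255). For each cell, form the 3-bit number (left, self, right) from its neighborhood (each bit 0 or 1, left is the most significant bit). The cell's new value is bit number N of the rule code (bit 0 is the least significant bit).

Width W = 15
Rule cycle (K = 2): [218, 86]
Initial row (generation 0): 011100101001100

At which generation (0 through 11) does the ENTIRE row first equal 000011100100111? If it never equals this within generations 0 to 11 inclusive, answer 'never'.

Answer: 3

Derivation:
Gen 0: 011100101001100
Gen 1 (rule 218): 111111000111110
Gen 2 (rule 86): 000001101000011
Gen 3 (rule 218): 000011100100111
Gen 4 (rule 86): 000100111111001
Gen 5 (rule 218): 001011111111110
Gen 6 (rule 86): 011000000000011
Gen 7 (rule 218): 111100000000111
Gen 8 (rule 86): 000110000001001
Gen 9 (rule 218): 001111000010110
Gen 10 (rule 86): 010001100110011
Gen 11 (rule 218): 101011111111111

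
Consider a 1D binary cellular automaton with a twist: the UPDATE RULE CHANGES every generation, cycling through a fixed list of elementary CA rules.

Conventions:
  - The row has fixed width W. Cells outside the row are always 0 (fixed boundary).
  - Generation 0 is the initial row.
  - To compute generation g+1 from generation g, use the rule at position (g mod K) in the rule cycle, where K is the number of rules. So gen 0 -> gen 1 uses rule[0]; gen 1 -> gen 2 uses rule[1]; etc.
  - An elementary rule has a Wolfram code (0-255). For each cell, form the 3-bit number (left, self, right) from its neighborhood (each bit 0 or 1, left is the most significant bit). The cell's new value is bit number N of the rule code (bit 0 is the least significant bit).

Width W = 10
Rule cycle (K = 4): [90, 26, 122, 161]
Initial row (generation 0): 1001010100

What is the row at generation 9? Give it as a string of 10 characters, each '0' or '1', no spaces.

Gen 0: 1001010100
Gen 1 (rule 90): 0110000010
Gen 2 (rule 26): 1101000101
Gen 3 (rule 122): 1110101010
Gen 4 (rule 161): 0101010100
Gen 5 (rule 90): 1000000010
Gen 6 (rule 26): 0100000101
Gen 7 (rule 122): 1010001010
Gen 8 (rule 161): 0100100100
Gen 9 (rule 90): 1011011010

Answer: 1011011010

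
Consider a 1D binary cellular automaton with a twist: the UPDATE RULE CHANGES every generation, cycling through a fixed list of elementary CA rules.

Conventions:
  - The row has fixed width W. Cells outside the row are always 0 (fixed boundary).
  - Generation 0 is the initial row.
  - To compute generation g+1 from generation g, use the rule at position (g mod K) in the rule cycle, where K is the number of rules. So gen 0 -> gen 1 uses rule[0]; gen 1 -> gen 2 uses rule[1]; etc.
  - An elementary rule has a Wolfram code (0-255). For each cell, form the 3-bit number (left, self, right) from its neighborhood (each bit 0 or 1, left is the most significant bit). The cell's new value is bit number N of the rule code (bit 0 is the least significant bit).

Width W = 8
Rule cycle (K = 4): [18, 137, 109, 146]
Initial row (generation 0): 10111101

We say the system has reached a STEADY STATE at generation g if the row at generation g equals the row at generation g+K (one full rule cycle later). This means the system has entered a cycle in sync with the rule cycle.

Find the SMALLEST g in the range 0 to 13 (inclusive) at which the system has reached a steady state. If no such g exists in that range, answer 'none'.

Answer: 12

Derivation:
Gen 0: 10111101
Gen 1 (rule 18): 00000000
Gen 2 (rule 137): 11111111
Gen 3 (rule 109): 10000001
Gen 4 (rule 146): 01000010
Gen 5 (rule 18): 10100101
Gen 6 (rule 137): 00000000
Gen 7 (rule 109): 11111111
Gen 8 (rule 146): 01111110
Gen 9 (rule 18): 10000001
Gen 10 (rule 137): 00111100
Gen 11 (rule 109): 10100101
Gen 12 (rule 146): 00011000
Gen 13 (rule 18): 00100100
Gen 14 (rule 137): 10000001
Gen 15 (rule 109): 10111101
Gen 16 (rule 146): 00011000
Gen 17 (rule 18): 00100100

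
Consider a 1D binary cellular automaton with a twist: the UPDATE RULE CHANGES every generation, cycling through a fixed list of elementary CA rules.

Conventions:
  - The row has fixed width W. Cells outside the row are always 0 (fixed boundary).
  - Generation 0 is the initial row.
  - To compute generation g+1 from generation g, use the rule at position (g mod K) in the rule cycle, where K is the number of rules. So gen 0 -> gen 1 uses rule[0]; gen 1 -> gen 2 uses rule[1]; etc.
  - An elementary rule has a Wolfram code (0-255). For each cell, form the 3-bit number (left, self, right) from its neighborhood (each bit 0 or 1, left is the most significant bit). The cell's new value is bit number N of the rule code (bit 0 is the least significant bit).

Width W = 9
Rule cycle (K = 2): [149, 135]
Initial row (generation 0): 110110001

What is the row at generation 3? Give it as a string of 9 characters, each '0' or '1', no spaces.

Answer: 011101101

Derivation:
Gen 0: 110110001
Gen 1 (rule 149): 000001101
Gen 2 (rule 135): 111110001
Gen 3 (rule 149): 011101101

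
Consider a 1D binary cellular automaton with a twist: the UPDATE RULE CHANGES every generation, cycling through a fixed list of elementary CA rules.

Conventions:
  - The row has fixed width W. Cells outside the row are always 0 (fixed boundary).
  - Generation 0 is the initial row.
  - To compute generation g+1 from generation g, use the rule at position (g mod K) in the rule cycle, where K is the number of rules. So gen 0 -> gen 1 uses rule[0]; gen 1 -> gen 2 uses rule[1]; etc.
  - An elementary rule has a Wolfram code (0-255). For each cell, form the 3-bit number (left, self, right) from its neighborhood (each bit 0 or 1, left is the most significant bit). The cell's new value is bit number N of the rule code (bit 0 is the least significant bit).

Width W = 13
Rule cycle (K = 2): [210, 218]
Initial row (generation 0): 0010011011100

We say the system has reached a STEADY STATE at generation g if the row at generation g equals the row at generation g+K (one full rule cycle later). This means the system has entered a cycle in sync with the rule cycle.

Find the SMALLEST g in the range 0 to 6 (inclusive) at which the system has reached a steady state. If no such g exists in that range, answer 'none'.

Gen 0: 0010011011100
Gen 1 (rule 210): 0101101001110
Gen 2 (rule 218): 1001100111111
Gen 3 (rule 210): 0110111011111
Gen 4 (rule 218): 1110111011111
Gen 5 (rule 210): 0110011001111
Gen 6 (rule 218): 1111111111111
Gen 7 (rule 210): 0111111111111
Gen 8 (rule 218): 1111111111111

Answer: 6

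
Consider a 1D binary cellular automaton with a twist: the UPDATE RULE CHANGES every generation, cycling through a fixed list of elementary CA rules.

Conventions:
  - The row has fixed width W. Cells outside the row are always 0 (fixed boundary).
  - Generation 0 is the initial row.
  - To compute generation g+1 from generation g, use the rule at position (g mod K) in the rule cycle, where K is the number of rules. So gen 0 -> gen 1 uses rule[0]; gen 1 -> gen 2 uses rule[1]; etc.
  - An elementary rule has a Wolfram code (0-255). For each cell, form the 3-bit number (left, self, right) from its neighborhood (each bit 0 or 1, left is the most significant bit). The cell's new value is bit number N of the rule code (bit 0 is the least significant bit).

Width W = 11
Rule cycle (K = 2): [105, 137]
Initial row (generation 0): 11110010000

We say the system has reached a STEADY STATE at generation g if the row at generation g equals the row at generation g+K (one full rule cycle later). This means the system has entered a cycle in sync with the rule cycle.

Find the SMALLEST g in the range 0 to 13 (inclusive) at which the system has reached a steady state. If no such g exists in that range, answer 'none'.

Answer: none

Derivation:
Gen 0: 11110010000
Gen 1 (rule 105): 10010000111
Gen 2 (rule 137): 00000110110
Gen 3 (rule 105): 11110111110
Gen 4 (rule 137): 11100111100
Gen 5 (rule 105): 10100100101
Gen 6 (rule 137): 00000000000
Gen 7 (rule 105): 11111111111
Gen 8 (rule 137): 11111111110
Gen 9 (rule 105): 10000000010
Gen 10 (rule 137): 00111111000
Gen 11 (rule 105): 10100001011
Gen 12 (rule 137): 00001100010
Gen 13 (rule 105): 11101101000
Gen 14 (rule 137): 11001000011
Gen 15 (rule 105): 11000011011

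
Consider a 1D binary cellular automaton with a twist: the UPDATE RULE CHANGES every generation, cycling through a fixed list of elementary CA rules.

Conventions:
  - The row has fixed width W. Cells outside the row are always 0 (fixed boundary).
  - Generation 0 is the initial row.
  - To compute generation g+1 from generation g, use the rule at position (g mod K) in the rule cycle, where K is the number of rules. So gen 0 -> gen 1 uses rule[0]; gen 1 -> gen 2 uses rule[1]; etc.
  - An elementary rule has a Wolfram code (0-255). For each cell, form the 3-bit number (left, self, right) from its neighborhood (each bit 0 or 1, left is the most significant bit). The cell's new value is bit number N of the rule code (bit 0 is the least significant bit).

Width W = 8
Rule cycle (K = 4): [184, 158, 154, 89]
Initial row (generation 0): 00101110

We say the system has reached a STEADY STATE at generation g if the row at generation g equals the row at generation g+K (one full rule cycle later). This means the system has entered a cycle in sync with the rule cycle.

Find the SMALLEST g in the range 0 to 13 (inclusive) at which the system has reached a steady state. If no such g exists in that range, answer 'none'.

Gen 0: 00101110
Gen 1 (rule 184): 00011101
Gen 2 (rule 158): 00111001
Gen 3 (rule 154): 01110110
Gen 4 (rule 89): 01010111
Gen 5 (rule 184): 00101110
Gen 6 (rule 158): 01101101
Gen 7 (rule 154): 11001000
Gen 8 (rule 89): 11100111
Gen 9 (rule 184): 11010110
Gen 10 (rule 158): 10010101
Gen 11 (rule 154): 01100000
Gen 12 (rule 89): 01111111
Gen 13 (rule 184): 01111110
Gen 14 (rule 158): 11111101
Gen 15 (rule 154): 11111000
Gen 16 (rule 89): 10001111
Gen 17 (rule 184): 01001110

Answer: none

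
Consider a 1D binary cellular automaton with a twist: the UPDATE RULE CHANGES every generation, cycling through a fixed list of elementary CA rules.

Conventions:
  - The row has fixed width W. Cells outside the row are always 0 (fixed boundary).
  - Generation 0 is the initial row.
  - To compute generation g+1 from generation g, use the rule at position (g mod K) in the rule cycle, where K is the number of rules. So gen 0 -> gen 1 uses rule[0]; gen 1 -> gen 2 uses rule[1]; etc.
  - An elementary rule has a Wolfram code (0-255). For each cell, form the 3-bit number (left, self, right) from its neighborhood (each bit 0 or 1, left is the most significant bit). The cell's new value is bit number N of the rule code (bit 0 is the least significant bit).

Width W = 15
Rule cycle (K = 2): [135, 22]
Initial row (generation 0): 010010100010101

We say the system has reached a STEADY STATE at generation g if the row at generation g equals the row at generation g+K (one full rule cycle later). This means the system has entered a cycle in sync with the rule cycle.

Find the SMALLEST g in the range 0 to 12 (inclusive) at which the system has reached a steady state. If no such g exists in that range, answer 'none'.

Answer: 5

Derivation:
Gen 0: 010010100010101
Gen 1 (rule 135): 110110101110101
Gen 2 (rule 22): 000000100000101
Gen 3 (rule 135): 111111101111101
Gen 4 (rule 22): 000000000000001
Gen 5 (rule 135): 111111111111111
Gen 6 (rule 22): 000000000000000
Gen 7 (rule 135): 111111111111111
Gen 8 (rule 22): 000000000000000
Gen 9 (rule 135): 111111111111111
Gen 10 (rule 22): 000000000000000
Gen 11 (rule 135): 111111111111111
Gen 12 (rule 22): 000000000000000
Gen 13 (rule 135): 111111111111111
Gen 14 (rule 22): 000000000000000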